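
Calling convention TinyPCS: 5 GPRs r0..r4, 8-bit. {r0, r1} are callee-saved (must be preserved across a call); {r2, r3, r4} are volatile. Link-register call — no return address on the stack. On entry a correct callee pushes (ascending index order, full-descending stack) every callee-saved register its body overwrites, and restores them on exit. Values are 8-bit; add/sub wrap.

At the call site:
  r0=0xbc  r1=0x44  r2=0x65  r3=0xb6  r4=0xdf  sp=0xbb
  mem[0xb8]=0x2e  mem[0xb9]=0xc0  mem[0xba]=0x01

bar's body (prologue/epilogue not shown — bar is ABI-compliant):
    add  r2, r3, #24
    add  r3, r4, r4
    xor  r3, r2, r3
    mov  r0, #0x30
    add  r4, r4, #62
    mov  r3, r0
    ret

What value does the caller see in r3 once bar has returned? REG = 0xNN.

prologue: push r0 -> mem[0xba]=0xbc, sp=0xba
body[0] add  r2, r3, #24 -> r2=0xce
body[1] add  r3, r4, r4 -> r3=0xbe
body[2] xor  r3, r2, r3 -> r3=0x70
body[3] mov  r0, #0x30 -> r0=0x30
body[4] add  r4, r4, #62 -> r4=0x1d
body[5] mov  r3, r0 -> r3=0x30
epilogue: pop r0=0xbc, sp=0xbb
r3 is caller-saved -> body value

REG = 0x30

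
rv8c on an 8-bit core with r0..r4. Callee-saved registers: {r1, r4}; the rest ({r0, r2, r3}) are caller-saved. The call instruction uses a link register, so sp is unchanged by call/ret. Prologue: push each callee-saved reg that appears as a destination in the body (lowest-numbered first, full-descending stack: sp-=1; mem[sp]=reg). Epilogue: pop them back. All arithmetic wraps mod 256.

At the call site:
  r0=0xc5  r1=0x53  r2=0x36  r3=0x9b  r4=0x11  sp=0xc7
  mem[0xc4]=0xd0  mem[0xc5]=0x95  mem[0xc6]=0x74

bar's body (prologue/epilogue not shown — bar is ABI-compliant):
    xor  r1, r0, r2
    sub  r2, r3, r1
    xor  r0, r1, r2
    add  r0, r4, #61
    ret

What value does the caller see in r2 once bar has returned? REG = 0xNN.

prologue: push r1 → mem[0xc6]=0x53, sp=0xc6
body[0] xor  r1, r0, r2 → r1=0xf3
body[1] sub  r2, r3, r1 → r2=0xa8
body[2] xor  r0, r1, r2 → r0=0x5b
body[3] add  r0, r4, #61 → r0=0x4e
epilogue: pop r1=0x53, sp=0xc7
r2 is caller-saved → body value

REG = 0xa8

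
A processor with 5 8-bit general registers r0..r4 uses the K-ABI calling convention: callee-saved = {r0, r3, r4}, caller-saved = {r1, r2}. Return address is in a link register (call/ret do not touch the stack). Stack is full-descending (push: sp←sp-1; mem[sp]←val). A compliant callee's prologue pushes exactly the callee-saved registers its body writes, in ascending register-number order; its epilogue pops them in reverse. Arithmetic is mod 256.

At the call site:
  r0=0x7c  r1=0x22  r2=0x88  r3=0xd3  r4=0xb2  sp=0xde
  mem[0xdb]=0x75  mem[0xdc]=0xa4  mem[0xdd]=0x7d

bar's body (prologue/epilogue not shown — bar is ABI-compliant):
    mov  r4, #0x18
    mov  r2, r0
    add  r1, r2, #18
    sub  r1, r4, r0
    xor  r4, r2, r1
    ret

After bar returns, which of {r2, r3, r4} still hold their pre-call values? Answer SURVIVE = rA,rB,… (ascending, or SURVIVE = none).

SURVIVE = r3,r4

prologue: push r4 -> mem[0xdd]=0xb2, sp=0xdd
body[0] mov  r4, #0x18 -> r4=0x18
body[1] mov  r2, r0 -> r2=0x7c
body[2] add  r1, r2, #18 -> r1=0x8e
body[3] sub  r1, r4, r0 -> r1=0x9c
body[4] xor  r4, r2, r1 -> r4=0xe0
epilogue: pop r4=0xb2, sp=0xde
r2: caller-saved, written=True
r3: callee-saved, written=False
r4: callee-saved, written=True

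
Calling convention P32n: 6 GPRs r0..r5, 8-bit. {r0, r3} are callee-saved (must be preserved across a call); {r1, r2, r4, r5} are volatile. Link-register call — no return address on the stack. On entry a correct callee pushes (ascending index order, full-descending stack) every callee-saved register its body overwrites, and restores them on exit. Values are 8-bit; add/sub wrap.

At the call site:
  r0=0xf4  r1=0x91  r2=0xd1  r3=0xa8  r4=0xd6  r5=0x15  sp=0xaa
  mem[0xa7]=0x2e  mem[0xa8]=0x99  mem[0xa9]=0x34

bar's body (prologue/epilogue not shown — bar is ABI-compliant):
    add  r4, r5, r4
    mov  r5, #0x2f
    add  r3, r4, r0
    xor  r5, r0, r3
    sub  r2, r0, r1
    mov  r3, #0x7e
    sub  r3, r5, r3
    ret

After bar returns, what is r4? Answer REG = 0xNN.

REG = 0xeb

prologue: push r3 -> mem[0xa9]=0xa8, sp=0xa9
body[0] add  r4, r5, r4 -> r4=0xeb
body[1] mov  r5, #0x2f -> r5=0x2f
body[2] add  r3, r4, r0 -> r3=0xdf
body[3] xor  r5, r0, r3 -> r5=0x2b
body[4] sub  r2, r0, r1 -> r2=0x63
body[5] mov  r3, #0x7e -> r3=0x7e
body[6] sub  r3, r5, r3 -> r3=0xad
epilogue: pop r3=0xa8, sp=0xaa
r4 is caller-saved -> body value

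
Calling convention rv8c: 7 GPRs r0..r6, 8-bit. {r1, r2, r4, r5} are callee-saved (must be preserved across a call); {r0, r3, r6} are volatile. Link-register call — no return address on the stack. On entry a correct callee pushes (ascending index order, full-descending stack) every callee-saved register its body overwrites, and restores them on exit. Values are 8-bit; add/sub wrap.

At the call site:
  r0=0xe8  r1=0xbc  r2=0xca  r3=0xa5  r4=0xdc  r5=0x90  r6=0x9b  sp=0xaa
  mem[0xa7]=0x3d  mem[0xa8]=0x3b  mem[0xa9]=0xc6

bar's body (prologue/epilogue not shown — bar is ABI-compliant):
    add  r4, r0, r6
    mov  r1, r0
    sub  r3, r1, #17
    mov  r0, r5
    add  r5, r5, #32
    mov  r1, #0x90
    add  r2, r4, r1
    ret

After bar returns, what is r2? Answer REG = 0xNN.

prologue: push r1 → mem[0xa9]=0xbc, sp=0xa9
prologue: push r2 → mem[0xa8]=0xca, sp=0xa8
prologue: push r4 → mem[0xa7]=0xdc, sp=0xa7
prologue: push r5 → mem[0xa6]=0x90, sp=0xa6
body[0] add  r4, r0, r6 → r4=0x83
body[1] mov  r1, r0 → r1=0xe8
body[2] sub  r3, r1, #17 → r3=0xd7
body[3] mov  r0, r5 → r0=0x90
body[4] add  r5, r5, #32 → r5=0xb0
body[5] mov  r1, #0x90 → r1=0x90
body[6] add  r2, r4, r1 → r2=0x13
epilogue: pop r5=0x90, sp=0xa7
epilogue: pop r4=0xdc, sp=0xa8
epilogue: pop r2=0xca, sp=0xa9
epilogue: pop r1=0xbc, sp=0xaa
r2 is callee-saved → restored

REG = 0xca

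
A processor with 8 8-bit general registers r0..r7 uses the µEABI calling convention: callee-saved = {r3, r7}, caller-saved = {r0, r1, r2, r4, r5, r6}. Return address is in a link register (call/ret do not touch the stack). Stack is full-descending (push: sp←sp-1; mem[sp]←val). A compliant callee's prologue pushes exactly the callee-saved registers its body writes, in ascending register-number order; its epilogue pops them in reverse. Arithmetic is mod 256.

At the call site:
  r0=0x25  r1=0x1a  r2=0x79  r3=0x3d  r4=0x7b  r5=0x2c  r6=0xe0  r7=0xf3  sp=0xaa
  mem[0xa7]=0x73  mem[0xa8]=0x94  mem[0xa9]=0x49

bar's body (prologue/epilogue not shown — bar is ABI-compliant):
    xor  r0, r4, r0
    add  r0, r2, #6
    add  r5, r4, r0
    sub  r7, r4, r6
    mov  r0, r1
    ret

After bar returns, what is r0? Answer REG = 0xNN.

REG = 0x1a

prologue: push r7 -> mem[0xa9]=0xf3, sp=0xa9
body[0] xor  r0, r4, r0 -> r0=0x5e
body[1] add  r0, r2, #6 -> r0=0x7f
body[2] add  r5, r4, r0 -> r5=0xfa
body[3] sub  r7, r4, r6 -> r7=0x9b
body[4] mov  r0, r1 -> r0=0x1a
epilogue: pop r7=0xf3, sp=0xaa
r0 is caller-saved -> body value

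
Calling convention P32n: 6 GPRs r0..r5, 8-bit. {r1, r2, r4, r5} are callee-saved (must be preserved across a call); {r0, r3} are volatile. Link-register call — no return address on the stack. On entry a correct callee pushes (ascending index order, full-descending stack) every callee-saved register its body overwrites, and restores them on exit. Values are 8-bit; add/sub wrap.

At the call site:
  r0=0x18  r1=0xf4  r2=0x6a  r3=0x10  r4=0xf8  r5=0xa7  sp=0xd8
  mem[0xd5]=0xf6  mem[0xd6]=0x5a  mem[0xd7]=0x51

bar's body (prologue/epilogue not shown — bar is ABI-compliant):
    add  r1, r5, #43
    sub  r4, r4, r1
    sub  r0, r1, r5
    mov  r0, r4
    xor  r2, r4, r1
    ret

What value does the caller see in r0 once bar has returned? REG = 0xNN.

prologue: push r1 → mem[0xd7]=0xf4, sp=0xd7
prologue: push r2 → mem[0xd6]=0x6a, sp=0xd6
prologue: push r4 → mem[0xd5]=0xf8, sp=0xd5
body[0] add  r1, r5, #43 → r1=0xd2
body[1] sub  r4, r4, r1 → r4=0x26
body[2] sub  r0, r1, r5 → r0=0x2b
body[3] mov  r0, r4 → r0=0x26
body[4] xor  r2, r4, r1 → r2=0xf4
epilogue: pop r4=0xf8, sp=0xd6
epilogue: pop r2=0x6a, sp=0xd7
epilogue: pop r1=0xf4, sp=0xd8
r0 is caller-saved → body value

REG = 0x26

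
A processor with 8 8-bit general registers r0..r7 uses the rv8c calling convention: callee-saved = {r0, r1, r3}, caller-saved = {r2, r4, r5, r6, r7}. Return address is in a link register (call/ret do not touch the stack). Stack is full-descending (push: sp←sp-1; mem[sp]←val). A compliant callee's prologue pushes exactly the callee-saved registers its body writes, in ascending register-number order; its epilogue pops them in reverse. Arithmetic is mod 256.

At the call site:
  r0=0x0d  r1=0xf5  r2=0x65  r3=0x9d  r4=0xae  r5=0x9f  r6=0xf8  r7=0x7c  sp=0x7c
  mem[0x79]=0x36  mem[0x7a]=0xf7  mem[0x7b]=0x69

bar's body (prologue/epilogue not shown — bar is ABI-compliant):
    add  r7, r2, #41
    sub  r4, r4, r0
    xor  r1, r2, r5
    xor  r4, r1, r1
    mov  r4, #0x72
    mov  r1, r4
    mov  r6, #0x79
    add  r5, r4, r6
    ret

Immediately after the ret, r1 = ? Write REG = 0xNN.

REG = 0xf5

prologue: push r1 → mem[0x7b]=0xf5, sp=0x7b
body[0] add  r7, r2, #41 → r7=0x8e
body[1] sub  r4, r4, r0 → r4=0xa1
body[2] xor  r1, r2, r5 → r1=0xfa
body[3] xor  r4, r1, r1 → r4=0x00
body[4] mov  r4, #0x72 → r4=0x72
body[5] mov  r1, r4 → r1=0x72
body[6] mov  r6, #0x79 → r6=0x79
body[7] add  r5, r4, r6 → r5=0xeb
epilogue: pop r1=0xf5, sp=0x7c
r1 is callee-saved → restored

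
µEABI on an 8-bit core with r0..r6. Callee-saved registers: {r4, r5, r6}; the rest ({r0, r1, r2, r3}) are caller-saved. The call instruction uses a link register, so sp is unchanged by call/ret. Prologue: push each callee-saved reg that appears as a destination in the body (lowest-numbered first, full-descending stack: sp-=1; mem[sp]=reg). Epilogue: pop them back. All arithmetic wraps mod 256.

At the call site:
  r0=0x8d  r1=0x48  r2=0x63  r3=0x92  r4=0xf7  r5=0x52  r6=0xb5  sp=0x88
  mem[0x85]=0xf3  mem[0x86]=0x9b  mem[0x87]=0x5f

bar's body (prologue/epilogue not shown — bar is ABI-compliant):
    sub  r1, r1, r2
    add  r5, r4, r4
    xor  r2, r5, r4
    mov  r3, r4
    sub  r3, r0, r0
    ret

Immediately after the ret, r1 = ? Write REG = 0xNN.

REG = 0xe5

prologue: push r5 → mem[0x87]=0x52, sp=0x87
body[0] sub  r1, r1, r2 → r1=0xe5
body[1] add  r5, r4, r4 → r5=0xee
body[2] xor  r2, r5, r4 → r2=0x19
body[3] mov  r3, r4 → r3=0xf7
body[4] sub  r3, r0, r0 → r3=0x00
epilogue: pop r5=0x52, sp=0x88
r1 is caller-saved → body value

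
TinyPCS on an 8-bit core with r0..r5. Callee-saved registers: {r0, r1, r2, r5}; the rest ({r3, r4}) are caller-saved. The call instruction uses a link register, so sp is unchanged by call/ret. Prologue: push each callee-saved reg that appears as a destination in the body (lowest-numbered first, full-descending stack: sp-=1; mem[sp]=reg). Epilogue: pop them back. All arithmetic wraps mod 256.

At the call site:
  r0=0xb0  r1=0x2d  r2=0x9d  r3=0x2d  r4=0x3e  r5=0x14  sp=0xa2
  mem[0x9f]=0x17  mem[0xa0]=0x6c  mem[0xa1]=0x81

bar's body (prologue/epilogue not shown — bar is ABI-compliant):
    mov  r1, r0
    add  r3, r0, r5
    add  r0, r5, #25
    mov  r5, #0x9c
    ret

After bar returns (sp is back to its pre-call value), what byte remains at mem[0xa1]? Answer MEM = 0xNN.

MEM = 0xb0

prologue: push r0 → mem[0xa1]=0xb0, sp=0xa1
prologue: push r1 → mem[0xa0]=0x2d, sp=0xa0
prologue: push r5 → mem[0x9f]=0x14, sp=0x9f
body[0] mov  r1, r0 → r1=0xb0
body[1] add  r3, r0, r5 → r3=0xc4
body[2] add  r0, r5, #25 → r0=0x2d
body[3] mov  r5, #0x9c → r5=0x9c
epilogue: pop r5=0x14, sp=0xa0
epilogue: pop r1=0x2d, sp=0xa1
epilogue: pop r0=0xb0, sp=0xa2
prologue pushed ['r0', 'r1', 'r5'] at ['0xa1', '0xa0', '0x9f']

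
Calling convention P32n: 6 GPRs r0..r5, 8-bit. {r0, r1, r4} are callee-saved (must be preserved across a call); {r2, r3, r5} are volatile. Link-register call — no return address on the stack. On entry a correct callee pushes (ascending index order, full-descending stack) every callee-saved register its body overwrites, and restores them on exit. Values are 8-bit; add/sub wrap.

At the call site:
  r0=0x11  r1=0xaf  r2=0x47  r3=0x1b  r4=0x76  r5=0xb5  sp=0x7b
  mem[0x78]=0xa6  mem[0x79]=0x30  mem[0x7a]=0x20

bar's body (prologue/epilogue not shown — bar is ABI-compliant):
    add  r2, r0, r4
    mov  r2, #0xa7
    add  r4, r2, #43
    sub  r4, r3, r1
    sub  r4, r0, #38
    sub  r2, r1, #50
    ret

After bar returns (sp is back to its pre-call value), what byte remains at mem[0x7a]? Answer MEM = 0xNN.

MEM = 0x76

prologue: push r4 → mem[0x7a]=0x76, sp=0x7a
body[0] add  r2, r0, r4 → r2=0x87
body[1] mov  r2, #0xa7 → r2=0xa7
body[2] add  r4, r2, #43 → r4=0xd2
body[3] sub  r4, r3, r1 → r4=0x6c
body[4] sub  r4, r0, #38 → r4=0xeb
body[5] sub  r2, r1, #50 → r2=0x7d
epilogue: pop r4=0x76, sp=0x7b
prologue pushed ['r4'] at ['0x7a']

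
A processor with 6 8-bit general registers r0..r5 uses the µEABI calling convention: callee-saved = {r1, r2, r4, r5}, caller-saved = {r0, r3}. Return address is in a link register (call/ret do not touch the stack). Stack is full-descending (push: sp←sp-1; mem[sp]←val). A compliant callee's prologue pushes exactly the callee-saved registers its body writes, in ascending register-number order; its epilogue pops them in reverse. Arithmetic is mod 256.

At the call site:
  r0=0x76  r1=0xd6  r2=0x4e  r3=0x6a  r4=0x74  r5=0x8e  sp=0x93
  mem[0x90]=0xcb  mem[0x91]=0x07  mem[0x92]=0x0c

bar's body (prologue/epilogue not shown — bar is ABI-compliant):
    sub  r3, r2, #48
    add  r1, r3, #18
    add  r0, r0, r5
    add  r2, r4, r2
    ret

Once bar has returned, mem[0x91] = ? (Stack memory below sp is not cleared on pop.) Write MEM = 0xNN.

MEM = 0x4e

prologue: push r1 → mem[0x92]=0xd6, sp=0x92
prologue: push r2 → mem[0x91]=0x4e, sp=0x91
body[0] sub  r3, r2, #48 → r3=0x1e
body[1] add  r1, r3, #18 → r1=0x30
body[2] add  r0, r0, r5 → r0=0x04
body[3] add  r2, r4, r2 → r2=0xc2
epilogue: pop r2=0x4e, sp=0x92
epilogue: pop r1=0xd6, sp=0x93
prologue pushed ['r1', 'r2'] at ['0x92', '0x91']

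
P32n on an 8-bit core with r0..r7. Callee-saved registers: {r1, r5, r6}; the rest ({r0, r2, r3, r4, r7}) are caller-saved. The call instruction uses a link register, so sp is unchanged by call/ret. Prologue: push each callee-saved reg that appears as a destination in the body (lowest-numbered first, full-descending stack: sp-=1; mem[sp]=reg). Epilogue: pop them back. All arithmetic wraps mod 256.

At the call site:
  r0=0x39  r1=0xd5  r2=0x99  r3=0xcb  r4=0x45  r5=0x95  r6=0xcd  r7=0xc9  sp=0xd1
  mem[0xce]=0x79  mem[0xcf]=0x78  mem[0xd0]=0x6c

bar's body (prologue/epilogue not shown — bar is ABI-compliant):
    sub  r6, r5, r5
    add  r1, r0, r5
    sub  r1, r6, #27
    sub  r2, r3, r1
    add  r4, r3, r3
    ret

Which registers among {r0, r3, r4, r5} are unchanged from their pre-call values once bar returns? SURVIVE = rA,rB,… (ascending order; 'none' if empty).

SURVIVE = r0,r3,r5

prologue: push r1 → mem[0xd0]=0xd5, sp=0xd0
prologue: push r6 → mem[0xcf]=0xcd, sp=0xcf
body[0] sub  r6, r5, r5 → r6=0x00
body[1] add  r1, r0, r5 → r1=0xce
body[2] sub  r1, r6, #27 → r1=0xe5
body[3] sub  r2, r3, r1 → r2=0xe6
body[4] add  r4, r3, r3 → r4=0x96
epilogue: pop r6=0xcd, sp=0xd0
epilogue: pop r1=0xd5, sp=0xd1
r0: caller-saved, written=False
r3: caller-saved, written=False
r4: caller-saved, written=True
r5: callee-saved, written=False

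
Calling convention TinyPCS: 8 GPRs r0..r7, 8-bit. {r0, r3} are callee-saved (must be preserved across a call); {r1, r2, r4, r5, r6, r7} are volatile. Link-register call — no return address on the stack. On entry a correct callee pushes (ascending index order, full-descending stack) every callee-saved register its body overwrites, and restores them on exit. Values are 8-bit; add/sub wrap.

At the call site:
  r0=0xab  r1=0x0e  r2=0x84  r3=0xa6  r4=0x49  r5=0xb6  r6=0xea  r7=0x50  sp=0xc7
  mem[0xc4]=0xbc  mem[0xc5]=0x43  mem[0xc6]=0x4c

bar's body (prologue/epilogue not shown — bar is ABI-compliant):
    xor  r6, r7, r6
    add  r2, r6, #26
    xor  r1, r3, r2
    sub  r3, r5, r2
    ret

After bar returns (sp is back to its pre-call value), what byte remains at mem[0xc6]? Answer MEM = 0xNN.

prologue: push r3 → mem[0xc6]=0xa6, sp=0xc6
body[0] xor  r6, r7, r6 → r6=0xba
body[1] add  r2, r6, #26 → r2=0xd4
body[2] xor  r1, r3, r2 → r1=0x72
body[3] sub  r3, r5, r2 → r3=0xe2
epilogue: pop r3=0xa6, sp=0xc7
prologue pushed ['r3'] at ['0xc6']

MEM = 0xa6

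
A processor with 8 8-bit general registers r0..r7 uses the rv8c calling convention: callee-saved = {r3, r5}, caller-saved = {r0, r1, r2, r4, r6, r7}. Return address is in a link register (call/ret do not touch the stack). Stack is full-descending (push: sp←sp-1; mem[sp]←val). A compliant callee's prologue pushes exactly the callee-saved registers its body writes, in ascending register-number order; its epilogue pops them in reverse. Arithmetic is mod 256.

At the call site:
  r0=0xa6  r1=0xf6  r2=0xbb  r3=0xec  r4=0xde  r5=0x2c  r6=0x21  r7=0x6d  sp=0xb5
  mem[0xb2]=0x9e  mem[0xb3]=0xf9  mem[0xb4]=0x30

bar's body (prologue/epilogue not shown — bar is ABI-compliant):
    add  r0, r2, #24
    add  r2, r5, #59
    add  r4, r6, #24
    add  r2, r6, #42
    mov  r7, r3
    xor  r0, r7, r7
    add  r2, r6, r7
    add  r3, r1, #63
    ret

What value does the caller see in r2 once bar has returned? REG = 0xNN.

REG = 0x0d

prologue: push r3 -> mem[0xb4]=0xec, sp=0xb4
body[0] add  r0, r2, #24 -> r0=0xd3
body[1] add  r2, r5, #59 -> r2=0x67
body[2] add  r4, r6, #24 -> r4=0x39
body[3] add  r2, r6, #42 -> r2=0x4b
body[4] mov  r7, r3 -> r7=0xec
body[5] xor  r0, r7, r7 -> r0=0x00
body[6] add  r2, r6, r7 -> r2=0x0d
body[7] add  r3, r1, #63 -> r3=0x35
epilogue: pop r3=0xec, sp=0xb5
r2 is caller-saved -> body value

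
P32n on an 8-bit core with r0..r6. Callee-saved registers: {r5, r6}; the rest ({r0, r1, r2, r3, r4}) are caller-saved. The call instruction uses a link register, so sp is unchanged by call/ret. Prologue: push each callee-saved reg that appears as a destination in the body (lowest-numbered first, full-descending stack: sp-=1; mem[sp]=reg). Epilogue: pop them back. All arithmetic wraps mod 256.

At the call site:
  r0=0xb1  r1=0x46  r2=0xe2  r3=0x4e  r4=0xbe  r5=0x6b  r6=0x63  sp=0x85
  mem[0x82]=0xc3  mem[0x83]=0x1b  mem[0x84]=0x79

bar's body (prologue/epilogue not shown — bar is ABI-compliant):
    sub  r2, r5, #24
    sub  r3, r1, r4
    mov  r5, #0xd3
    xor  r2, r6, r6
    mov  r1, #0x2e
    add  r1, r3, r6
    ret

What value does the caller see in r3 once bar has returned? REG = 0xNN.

prologue: push r5 -> mem[0x84]=0x6b, sp=0x84
body[0] sub  r2, r5, #24 -> r2=0x53
body[1] sub  r3, r1, r4 -> r3=0x88
body[2] mov  r5, #0xd3 -> r5=0xd3
body[3] xor  r2, r6, r6 -> r2=0x00
body[4] mov  r1, #0x2e -> r1=0x2e
body[5] add  r1, r3, r6 -> r1=0xeb
epilogue: pop r5=0x6b, sp=0x85
r3 is caller-saved -> body value

REG = 0x88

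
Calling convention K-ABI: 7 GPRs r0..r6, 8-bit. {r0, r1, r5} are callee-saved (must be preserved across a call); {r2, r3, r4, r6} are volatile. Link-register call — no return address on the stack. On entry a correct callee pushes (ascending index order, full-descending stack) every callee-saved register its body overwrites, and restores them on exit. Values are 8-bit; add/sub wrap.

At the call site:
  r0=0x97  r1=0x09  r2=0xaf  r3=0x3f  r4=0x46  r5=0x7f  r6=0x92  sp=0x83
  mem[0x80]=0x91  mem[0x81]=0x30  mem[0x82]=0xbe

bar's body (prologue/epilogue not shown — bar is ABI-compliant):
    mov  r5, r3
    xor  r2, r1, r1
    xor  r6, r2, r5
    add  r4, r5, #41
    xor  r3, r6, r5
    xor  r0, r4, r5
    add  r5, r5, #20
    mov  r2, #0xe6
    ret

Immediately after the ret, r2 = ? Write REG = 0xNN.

REG = 0xe6

prologue: push r0 -> mem[0x82]=0x97, sp=0x82
prologue: push r5 -> mem[0x81]=0x7f, sp=0x81
body[0] mov  r5, r3 -> r5=0x3f
body[1] xor  r2, r1, r1 -> r2=0x00
body[2] xor  r6, r2, r5 -> r6=0x3f
body[3] add  r4, r5, #41 -> r4=0x68
body[4] xor  r3, r6, r5 -> r3=0x00
body[5] xor  r0, r4, r5 -> r0=0x57
body[6] add  r5, r5, #20 -> r5=0x53
body[7] mov  r2, #0xe6 -> r2=0xe6
epilogue: pop r5=0x7f, sp=0x82
epilogue: pop r0=0x97, sp=0x83
r2 is caller-saved -> body value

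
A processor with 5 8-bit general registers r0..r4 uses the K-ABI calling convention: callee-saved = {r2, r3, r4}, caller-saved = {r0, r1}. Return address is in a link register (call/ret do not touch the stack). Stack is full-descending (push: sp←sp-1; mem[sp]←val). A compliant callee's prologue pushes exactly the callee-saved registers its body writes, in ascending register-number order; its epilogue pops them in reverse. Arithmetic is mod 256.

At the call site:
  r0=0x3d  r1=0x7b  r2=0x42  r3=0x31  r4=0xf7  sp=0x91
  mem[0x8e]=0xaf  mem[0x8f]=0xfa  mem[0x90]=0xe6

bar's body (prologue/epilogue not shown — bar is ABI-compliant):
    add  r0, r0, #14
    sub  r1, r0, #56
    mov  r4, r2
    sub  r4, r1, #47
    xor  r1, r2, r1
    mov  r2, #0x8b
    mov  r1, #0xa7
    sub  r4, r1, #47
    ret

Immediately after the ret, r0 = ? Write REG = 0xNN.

prologue: push r2 -> mem[0x90]=0x42, sp=0x90
prologue: push r4 -> mem[0x8f]=0xf7, sp=0x8f
body[0] add  r0, r0, #14 -> r0=0x4b
body[1] sub  r1, r0, #56 -> r1=0x13
body[2] mov  r4, r2 -> r4=0x42
body[3] sub  r4, r1, #47 -> r4=0xe4
body[4] xor  r1, r2, r1 -> r1=0x51
body[5] mov  r2, #0x8b -> r2=0x8b
body[6] mov  r1, #0xa7 -> r1=0xa7
body[7] sub  r4, r1, #47 -> r4=0x78
epilogue: pop r4=0xf7, sp=0x90
epilogue: pop r2=0x42, sp=0x91
r0 is caller-saved -> body value

REG = 0x4b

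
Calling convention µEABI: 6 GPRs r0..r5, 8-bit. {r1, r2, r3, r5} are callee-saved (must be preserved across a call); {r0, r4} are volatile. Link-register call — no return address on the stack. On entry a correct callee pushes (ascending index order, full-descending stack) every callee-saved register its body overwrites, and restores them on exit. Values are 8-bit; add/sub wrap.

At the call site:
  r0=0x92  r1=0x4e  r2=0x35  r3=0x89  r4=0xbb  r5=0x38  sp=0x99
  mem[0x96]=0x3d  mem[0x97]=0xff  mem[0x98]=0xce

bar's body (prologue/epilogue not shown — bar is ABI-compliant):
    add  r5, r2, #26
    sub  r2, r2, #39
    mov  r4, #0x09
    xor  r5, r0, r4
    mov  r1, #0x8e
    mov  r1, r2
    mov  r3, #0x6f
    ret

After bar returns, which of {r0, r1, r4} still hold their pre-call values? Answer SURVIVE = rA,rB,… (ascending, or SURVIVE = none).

SURVIVE = r0,r1

prologue: push r1 -> mem[0x98]=0x4e, sp=0x98
prologue: push r2 -> mem[0x97]=0x35, sp=0x97
prologue: push r3 -> mem[0x96]=0x89, sp=0x96
prologue: push r5 -> mem[0x95]=0x38, sp=0x95
body[0] add  r5, r2, #26 -> r5=0x4f
body[1] sub  r2, r2, #39 -> r2=0x0e
body[2] mov  r4, #0x09 -> r4=0x09
body[3] xor  r5, r0, r4 -> r5=0x9b
body[4] mov  r1, #0x8e -> r1=0x8e
body[5] mov  r1, r2 -> r1=0x0e
body[6] mov  r3, #0x6f -> r3=0x6f
epilogue: pop r5=0x38, sp=0x96
epilogue: pop r3=0x89, sp=0x97
epilogue: pop r2=0x35, sp=0x98
epilogue: pop r1=0x4e, sp=0x99
r0: caller-saved, written=False
r1: callee-saved, written=True
r4: caller-saved, written=True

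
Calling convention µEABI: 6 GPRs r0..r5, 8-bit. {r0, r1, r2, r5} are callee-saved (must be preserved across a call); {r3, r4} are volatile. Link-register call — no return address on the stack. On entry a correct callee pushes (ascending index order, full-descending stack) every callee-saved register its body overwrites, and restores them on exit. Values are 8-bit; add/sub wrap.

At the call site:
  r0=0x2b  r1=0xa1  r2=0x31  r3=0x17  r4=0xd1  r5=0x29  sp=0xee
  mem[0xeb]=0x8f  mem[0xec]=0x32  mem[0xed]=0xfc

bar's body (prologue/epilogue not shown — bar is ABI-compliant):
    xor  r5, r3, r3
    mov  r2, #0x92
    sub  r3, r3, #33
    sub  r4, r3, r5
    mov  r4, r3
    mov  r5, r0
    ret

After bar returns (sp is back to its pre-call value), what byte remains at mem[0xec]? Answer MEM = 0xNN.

MEM = 0x29

prologue: push r2 → mem[0xed]=0x31, sp=0xed
prologue: push r5 → mem[0xec]=0x29, sp=0xec
body[0] xor  r5, r3, r3 → r5=0x00
body[1] mov  r2, #0x92 → r2=0x92
body[2] sub  r3, r3, #33 → r3=0xf6
body[3] sub  r4, r3, r5 → r4=0xf6
body[4] mov  r4, r3 → r4=0xf6
body[5] mov  r5, r0 → r5=0x2b
epilogue: pop r5=0x29, sp=0xed
epilogue: pop r2=0x31, sp=0xee
prologue pushed ['r2', 'r5'] at ['0xed', '0xec']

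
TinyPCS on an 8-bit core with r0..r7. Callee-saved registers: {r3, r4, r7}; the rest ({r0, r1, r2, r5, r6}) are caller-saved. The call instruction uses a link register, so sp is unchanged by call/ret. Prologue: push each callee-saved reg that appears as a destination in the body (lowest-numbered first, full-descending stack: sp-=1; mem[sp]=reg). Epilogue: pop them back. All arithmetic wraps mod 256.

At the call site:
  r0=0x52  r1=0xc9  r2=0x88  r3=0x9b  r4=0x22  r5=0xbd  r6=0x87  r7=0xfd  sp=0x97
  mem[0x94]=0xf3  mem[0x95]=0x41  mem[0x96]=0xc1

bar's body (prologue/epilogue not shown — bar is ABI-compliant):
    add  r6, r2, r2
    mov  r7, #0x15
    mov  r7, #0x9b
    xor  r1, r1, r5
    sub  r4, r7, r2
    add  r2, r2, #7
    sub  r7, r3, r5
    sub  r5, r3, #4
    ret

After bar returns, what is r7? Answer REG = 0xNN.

REG = 0xfd

prologue: push r4 → mem[0x96]=0x22, sp=0x96
prologue: push r7 → mem[0x95]=0xfd, sp=0x95
body[0] add  r6, r2, r2 → r6=0x10
body[1] mov  r7, #0x15 → r7=0x15
body[2] mov  r7, #0x9b → r7=0x9b
body[3] xor  r1, r1, r5 → r1=0x74
body[4] sub  r4, r7, r2 → r4=0x13
body[5] add  r2, r2, #7 → r2=0x8f
body[6] sub  r7, r3, r5 → r7=0xde
body[7] sub  r5, r3, #4 → r5=0x97
epilogue: pop r7=0xfd, sp=0x96
epilogue: pop r4=0x22, sp=0x97
r7 is callee-saved → restored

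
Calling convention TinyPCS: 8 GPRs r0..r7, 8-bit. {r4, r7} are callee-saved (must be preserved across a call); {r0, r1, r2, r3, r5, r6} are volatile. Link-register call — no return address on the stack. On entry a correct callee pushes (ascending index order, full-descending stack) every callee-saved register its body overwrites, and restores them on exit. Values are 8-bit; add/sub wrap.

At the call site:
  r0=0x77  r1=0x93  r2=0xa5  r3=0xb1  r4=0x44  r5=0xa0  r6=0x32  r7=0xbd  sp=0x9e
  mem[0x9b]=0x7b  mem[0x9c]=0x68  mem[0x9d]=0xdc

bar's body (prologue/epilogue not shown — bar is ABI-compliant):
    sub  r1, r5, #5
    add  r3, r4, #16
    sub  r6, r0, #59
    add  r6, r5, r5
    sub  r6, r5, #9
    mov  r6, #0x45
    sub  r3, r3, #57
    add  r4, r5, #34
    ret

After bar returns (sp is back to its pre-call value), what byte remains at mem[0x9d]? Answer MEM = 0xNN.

prologue: push r4 → mem[0x9d]=0x44, sp=0x9d
body[0] sub  r1, r5, #5 → r1=0x9b
body[1] add  r3, r4, #16 → r3=0x54
body[2] sub  r6, r0, #59 → r6=0x3c
body[3] add  r6, r5, r5 → r6=0x40
body[4] sub  r6, r5, #9 → r6=0x97
body[5] mov  r6, #0x45 → r6=0x45
body[6] sub  r3, r3, #57 → r3=0x1b
body[7] add  r4, r5, #34 → r4=0xc2
epilogue: pop r4=0x44, sp=0x9e
prologue pushed ['r4'] at ['0x9d']

MEM = 0x44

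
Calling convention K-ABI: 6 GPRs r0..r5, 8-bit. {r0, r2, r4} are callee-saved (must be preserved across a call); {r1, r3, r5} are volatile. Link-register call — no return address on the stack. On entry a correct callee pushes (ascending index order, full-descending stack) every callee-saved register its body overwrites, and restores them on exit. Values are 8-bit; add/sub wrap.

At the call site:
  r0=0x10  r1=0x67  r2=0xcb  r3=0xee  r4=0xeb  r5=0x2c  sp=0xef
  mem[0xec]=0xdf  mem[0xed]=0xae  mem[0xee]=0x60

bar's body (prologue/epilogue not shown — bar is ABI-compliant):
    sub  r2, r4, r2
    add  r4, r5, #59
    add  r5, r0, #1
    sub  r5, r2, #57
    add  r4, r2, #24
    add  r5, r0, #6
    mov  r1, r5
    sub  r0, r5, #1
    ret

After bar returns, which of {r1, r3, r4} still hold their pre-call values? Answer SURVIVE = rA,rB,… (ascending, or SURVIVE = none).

prologue: push r0 -> mem[0xee]=0x10, sp=0xee
prologue: push r2 -> mem[0xed]=0xcb, sp=0xed
prologue: push r4 -> mem[0xec]=0xeb, sp=0xec
body[0] sub  r2, r4, r2 -> r2=0x20
body[1] add  r4, r5, #59 -> r4=0x67
body[2] add  r5, r0, #1 -> r5=0x11
body[3] sub  r5, r2, #57 -> r5=0xe7
body[4] add  r4, r2, #24 -> r4=0x38
body[5] add  r5, r0, #6 -> r5=0x16
body[6] mov  r1, r5 -> r1=0x16
body[7] sub  r0, r5, #1 -> r0=0x15
epilogue: pop r4=0xeb, sp=0xed
epilogue: pop r2=0xcb, sp=0xee
epilogue: pop r0=0x10, sp=0xef
r1: caller-saved, written=True
r3: caller-saved, written=False
r4: callee-saved, written=True

SURVIVE = r3,r4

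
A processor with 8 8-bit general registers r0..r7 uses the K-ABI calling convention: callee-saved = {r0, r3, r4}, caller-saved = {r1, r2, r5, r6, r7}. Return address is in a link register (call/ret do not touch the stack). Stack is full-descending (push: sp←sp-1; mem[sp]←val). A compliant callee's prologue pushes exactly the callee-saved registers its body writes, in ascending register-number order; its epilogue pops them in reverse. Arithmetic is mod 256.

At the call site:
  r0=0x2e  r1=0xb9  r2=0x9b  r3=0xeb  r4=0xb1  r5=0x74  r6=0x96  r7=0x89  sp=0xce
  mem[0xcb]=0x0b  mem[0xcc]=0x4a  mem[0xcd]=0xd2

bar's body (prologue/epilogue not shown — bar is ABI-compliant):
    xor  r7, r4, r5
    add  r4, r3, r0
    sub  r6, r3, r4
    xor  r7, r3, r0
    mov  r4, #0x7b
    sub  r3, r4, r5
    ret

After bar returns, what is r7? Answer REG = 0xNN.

REG = 0xc5

prologue: push r3 -> mem[0xcd]=0xeb, sp=0xcd
prologue: push r4 -> mem[0xcc]=0xb1, sp=0xcc
body[0] xor  r7, r4, r5 -> r7=0xc5
body[1] add  r4, r3, r0 -> r4=0x19
body[2] sub  r6, r3, r4 -> r6=0xd2
body[3] xor  r7, r3, r0 -> r7=0xc5
body[4] mov  r4, #0x7b -> r4=0x7b
body[5] sub  r3, r4, r5 -> r3=0x07
epilogue: pop r4=0xb1, sp=0xcd
epilogue: pop r3=0xeb, sp=0xce
r7 is caller-saved -> body value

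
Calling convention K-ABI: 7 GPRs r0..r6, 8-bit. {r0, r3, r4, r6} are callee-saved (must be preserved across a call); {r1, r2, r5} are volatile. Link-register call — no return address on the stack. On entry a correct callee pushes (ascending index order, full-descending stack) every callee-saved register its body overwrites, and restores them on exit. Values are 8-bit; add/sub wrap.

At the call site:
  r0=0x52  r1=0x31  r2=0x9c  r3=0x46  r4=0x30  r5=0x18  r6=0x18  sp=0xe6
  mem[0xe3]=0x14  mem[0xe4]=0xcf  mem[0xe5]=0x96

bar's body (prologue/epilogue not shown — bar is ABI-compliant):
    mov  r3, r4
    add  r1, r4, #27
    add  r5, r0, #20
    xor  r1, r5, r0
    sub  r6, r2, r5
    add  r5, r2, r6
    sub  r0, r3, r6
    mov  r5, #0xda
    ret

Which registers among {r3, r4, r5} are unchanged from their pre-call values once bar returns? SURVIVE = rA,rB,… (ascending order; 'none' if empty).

SURVIVE = r3,r4

prologue: push r0 -> mem[0xe5]=0x52, sp=0xe5
prologue: push r3 -> mem[0xe4]=0x46, sp=0xe4
prologue: push r6 -> mem[0xe3]=0x18, sp=0xe3
body[0] mov  r3, r4 -> r3=0x30
body[1] add  r1, r4, #27 -> r1=0x4b
body[2] add  r5, r0, #20 -> r5=0x66
body[3] xor  r1, r5, r0 -> r1=0x34
body[4] sub  r6, r2, r5 -> r6=0x36
body[5] add  r5, r2, r6 -> r5=0xd2
body[6] sub  r0, r3, r6 -> r0=0xfa
body[7] mov  r5, #0xda -> r5=0xda
epilogue: pop r6=0x18, sp=0xe4
epilogue: pop r3=0x46, sp=0xe5
epilogue: pop r0=0x52, sp=0xe6
r3: callee-saved, written=True
r4: callee-saved, written=False
r5: caller-saved, written=True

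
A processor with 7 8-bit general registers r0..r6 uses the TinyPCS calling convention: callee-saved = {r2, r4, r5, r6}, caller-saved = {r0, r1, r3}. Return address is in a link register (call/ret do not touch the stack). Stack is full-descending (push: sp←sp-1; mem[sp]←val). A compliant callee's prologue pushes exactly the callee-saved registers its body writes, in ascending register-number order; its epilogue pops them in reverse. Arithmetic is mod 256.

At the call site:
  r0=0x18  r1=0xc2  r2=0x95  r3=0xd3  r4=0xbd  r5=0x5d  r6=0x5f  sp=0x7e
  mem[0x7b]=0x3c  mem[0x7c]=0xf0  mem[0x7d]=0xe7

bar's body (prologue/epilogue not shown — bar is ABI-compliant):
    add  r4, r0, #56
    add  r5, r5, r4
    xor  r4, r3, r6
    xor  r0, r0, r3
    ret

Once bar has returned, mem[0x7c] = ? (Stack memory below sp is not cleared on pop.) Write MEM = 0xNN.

prologue: push r4 → mem[0x7d]=0xbd, sp=0x7d
prologue: push r5 → mem[0x7c]=0x5d, sp=0x7c
body[0] add  r4, r0, #56 → r4=0x50
body[1] add  r5, r5, r4 → r5=0xad
body[2] xor  r4, r3, r6 → r4=0x8c
body[3] xor  r0, r0, r3 → r0=0xcb
epilogue: pop r5=0x5d, sp=0x7d
epilogue: pop r4=0xbd, sp=0x7e
prologue pushed ['r4', 'r5'] at ['0x7d', '0x7c']

MEM = 0x5d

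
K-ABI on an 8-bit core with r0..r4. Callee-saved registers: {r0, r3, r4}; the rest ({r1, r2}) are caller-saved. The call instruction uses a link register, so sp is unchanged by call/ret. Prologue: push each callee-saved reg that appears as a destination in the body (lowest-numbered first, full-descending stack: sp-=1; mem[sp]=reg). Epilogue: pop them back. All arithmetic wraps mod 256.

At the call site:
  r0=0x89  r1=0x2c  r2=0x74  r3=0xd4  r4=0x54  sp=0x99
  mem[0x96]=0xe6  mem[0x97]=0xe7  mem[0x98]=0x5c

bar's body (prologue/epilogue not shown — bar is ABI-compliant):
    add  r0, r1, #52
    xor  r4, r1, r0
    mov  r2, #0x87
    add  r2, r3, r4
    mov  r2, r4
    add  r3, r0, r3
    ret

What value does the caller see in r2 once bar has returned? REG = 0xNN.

prologue: push r0 → mem[0x98]=0x89, sp=0x98
prologue: push r3 → mem[0x97]=0xd4, sp=0x97
prologue: push r4 → mem[0x96]=0x54, sp=0x96
body[0] add  r0, r1, #52 → r0=0x60
body[1] xor  r4, r1, r0 → r4=0x4c
body[2] mov  r2, #0x87 → r2=0x87
body[3] add  r2, r3, r4 → r2=0x20
body[4] mov  r2, r4 → r2=0x4c
body[5] add  r3, r0, r3 → r3=0x34
epilogue: pop r4=0x54, sp=0x97
epilogue: pop r3=0xd4, sp=0x98
epilogue: pop r0=0x89, sp=0x99
r2 is caller-saved → body value

REG = 0x4c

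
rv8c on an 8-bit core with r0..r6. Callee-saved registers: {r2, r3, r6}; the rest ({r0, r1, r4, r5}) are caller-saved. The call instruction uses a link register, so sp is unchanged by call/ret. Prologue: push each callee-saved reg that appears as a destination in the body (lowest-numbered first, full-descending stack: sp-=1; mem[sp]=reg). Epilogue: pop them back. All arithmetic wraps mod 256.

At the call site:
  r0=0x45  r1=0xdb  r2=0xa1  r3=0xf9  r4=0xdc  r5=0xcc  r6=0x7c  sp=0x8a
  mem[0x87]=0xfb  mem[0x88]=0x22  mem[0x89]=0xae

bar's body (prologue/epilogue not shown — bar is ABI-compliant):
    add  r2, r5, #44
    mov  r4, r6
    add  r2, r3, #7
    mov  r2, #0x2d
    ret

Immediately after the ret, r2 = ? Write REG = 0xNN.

prologue: push r2 -> mem[0x89]=0xa1, sp=0x89
body[0] add  r2, r5, #44 -> r2=0xf8
body[1] mov  r4, r6 -> r4=0x7c
body[2] add  r2, r3, #7 -> r2=0x00
body[3] mov  r2, #0x2d -> r2=0x2d
epilogue: pop r2=0xa1, sp=0x8a
r2 is callee-saved -> restored

REG = 0xa1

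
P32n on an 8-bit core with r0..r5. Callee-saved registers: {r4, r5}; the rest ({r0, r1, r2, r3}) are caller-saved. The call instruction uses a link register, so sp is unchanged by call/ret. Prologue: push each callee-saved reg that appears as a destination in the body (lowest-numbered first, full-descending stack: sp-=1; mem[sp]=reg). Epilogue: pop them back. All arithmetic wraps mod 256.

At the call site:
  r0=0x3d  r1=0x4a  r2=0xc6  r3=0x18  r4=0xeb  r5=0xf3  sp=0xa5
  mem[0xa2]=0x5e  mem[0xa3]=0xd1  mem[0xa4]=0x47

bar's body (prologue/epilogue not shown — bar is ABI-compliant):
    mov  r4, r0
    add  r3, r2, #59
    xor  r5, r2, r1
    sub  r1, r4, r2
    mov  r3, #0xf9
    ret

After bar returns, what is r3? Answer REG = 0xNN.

REG = 0xf9

prologue: push r4 → mem[0xa4]=0xeb, sp=0xa4
prologue: push r5 → mem[0xa3]=0xf3, sp=0xa3
body[0] mov  r4, r0 → r4=0x3d
body[1] add  r3, r2, #59 → r3=0x01
body[2] xor  r5, r2, r1 → r5=0x8c
body[3] sub  r1, r4, r2 → r1=0x77
body[4] mov  r3, #0xf9 → r3=0xf9
epilogue: pop r5=0xf3, sp=0xa4
epilogue: pop r4=0xeb, sp=0xa5
r3 is caller-saved → body value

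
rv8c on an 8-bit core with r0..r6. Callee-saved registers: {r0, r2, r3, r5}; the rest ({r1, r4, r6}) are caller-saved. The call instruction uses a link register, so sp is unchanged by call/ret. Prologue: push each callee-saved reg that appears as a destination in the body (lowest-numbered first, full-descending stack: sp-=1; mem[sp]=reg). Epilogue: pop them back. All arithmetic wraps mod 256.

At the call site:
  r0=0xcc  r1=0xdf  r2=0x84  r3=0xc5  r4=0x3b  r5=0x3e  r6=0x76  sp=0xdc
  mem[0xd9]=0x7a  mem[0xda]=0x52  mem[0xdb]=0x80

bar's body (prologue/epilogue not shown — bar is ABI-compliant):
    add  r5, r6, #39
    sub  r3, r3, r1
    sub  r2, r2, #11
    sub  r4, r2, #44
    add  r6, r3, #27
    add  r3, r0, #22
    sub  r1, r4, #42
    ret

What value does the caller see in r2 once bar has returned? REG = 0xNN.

REG = 0x84

prologue: push r2 -> mem[0xdb]=0x84, sp=0xdb
prologue: push r3 -> mem[0xda]=0xc5, sp=0xda
prologue: push r5 -> mem[0xd9]=0x3e, sp=0xd9
body[0] add  r5, r6, #39 -> r5=0x9d
body[1] sub  r3, r3, r1 -> r3=0xe6
body[2] sub  r2, r2, #11 -> r2=0x79
body[3] sub  r4, r2, #44 -> r4=0x4d
body[4] add  r6, r3, #27 -> r6=0x01
body[5] add  r3, r0, #22 -> r3=0xe2
body[6] sub  r1, r4, #42 -> r1=0x23
epilogue: pop r5=0x3e, sp=0xda
epilogue: pop r3=0xc5, sp=0xdb
epilogue: pop r2=0x84, sp=0xdc
r2 is callee-saved -> restored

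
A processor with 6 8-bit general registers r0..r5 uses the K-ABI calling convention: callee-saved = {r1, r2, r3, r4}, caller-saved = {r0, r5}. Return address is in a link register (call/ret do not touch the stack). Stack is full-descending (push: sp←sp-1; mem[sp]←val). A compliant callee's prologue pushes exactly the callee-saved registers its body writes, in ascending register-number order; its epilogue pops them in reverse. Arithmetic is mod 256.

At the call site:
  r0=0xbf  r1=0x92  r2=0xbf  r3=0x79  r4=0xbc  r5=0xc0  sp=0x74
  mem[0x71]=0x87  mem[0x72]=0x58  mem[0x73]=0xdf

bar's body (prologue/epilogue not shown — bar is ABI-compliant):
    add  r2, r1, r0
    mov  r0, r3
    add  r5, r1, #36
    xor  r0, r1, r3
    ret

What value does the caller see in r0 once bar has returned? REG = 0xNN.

REG = 0xeb

prologue: push r2 → mem[0x73]=0xbf, sp=0x73
body[0] add  r2, r1, r0 → r2=0x51
body[1] mov  r0, r3 → r0=0x79
body[2] add  r5, r1, #36 → r5=0xb6
body[3] xor  r0, r1, r3 → r0=0xeb
epilogue: pop r2=0xbf, sp=0x74
r0 is caller-saved → body value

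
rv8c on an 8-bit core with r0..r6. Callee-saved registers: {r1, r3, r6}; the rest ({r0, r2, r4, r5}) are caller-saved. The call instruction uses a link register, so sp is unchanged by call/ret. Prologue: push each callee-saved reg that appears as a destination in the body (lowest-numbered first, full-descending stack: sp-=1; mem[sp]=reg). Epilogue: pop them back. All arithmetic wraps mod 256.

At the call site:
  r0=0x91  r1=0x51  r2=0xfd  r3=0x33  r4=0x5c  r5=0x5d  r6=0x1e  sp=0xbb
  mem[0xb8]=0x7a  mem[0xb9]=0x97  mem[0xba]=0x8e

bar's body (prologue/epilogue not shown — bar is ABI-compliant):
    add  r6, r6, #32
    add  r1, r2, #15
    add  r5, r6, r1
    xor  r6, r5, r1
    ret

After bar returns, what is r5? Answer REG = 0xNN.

prologue: push r1 -> mem[0xba]=0x51, sp=0xba
prologue: push r6 -> mem[0xb9]=0x1e, sp=0xb9
body[0] add  r6, r6, #32 -> r6=0x3e
body[1] add  r1, r2, #15 -> r1=0x0c
body[2] add  r5, r6, r1 -> r5=0x4a
body[3] xor  r6, r5, r1 -> r6=0x46
epilogue: pop r6=0x1e, sp=0xba
epilogue: pop r1=0x51, sp=0xbb
r5 is caller-saved -> body value

REG = 0x4a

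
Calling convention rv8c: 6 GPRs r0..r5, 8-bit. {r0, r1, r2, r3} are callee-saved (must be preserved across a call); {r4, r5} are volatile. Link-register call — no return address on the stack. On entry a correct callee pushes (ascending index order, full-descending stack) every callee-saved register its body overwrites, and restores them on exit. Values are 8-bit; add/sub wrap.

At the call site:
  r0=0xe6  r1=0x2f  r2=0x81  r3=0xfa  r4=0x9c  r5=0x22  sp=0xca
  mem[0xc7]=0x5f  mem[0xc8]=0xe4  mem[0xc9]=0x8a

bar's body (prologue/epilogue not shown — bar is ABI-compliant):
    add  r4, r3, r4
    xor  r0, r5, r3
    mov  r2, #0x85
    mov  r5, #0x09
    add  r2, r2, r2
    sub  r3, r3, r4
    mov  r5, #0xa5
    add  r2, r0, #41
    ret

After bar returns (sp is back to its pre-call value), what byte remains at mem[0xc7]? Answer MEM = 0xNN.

prologue: push r0 → mem[0xc9]=0xe6, sp=0xc9
prologue: push r2 → mem[0xc8]=0x81, sp=0xc8
prologue: push r3 → mem[0xc7]=0xfa, sp=0xc7
body[0] add  r4, r3, r4 → r4=0x96
body[1] xor  r0, r5, r3 → r0=0xd8
body[2] mov  r2, #0x85 → r2=0x85
body[3] mov  r5, #0x09 → r5=0x09
body[4] add  r2, r2, r2 → r2=0x0a
body[5] sub  r3, r3, r4 → r3=0x64
body[6] mov  r5, #0xa5 → r5=0xa5
body[7] add  r2, r0, #41 → r2=0x01
epilogue: pop r3=0xfa, sp=0xc8
epilogue: pop r2=0x81, sp=0xc9
epilogue: pop r0=0xe6, sp=0xca
prologue pushed ['r0', 'r2', 'r3'] at ['0xc9', '0xc8', '0xc7']

MEM = 0xfa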